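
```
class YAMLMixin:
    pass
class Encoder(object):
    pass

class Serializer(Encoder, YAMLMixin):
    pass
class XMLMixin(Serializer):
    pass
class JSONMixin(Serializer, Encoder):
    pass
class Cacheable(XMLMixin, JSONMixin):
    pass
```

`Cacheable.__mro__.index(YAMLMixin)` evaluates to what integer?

L[Cacheable] = Cacheable + merge(L[XMLMixin], L[JSONMixin], [XMLMixin JSONMixin])
  take XMLMixin:  [XMLMixin Serializer Encoder YAMLMixin object] + [JSONMixin Serializer Encoder YAMLMixin object] + [XMLMixin JSONMixin]
  take JSONMixin:  [Serializer Encoder YAMLMixin object] + [JSONMixin Serializer Encoder YAMLMixin object] + [JSONMixin]
  take Serializer:  [Serializer Encoder YAMLMixin object] + [Serializer Encoder YAMLMixin object]
  take Encoder:  [Encoder YAMLMixin object] + [Encoder YAMLMixin object]
  take YAMLMixin:  [YAMLMixin object] + [YAMLMixin object]
  take object:  [object] + [object]
MRO: Cacheable XMLMixin JSONMixin Serializer Encoder YAMLMixin object
YAMLMixin sits at index 5.

5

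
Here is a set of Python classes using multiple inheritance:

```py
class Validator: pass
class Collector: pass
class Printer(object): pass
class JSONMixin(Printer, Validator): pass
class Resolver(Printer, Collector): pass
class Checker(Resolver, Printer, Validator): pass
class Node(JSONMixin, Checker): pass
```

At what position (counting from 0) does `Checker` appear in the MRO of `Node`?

2

L[Node] = Node + merge(L[JSONMixin], L[Checker], [JSONMixin Checker])
  take JSONMixin:  [JSONMixin Printer Validator object] + [Checker Resolver Printer Collector Validator object] + [JSONMixin Checker]
  take Checker:  [Printer Validator object] + [Checker Resolver Printer Collector Validator object] + [Checker]
  take Resolver:  [Printer Validator object] + [Resolver Printer Collector Validator object]
  take Printer:  [Printer Validator object] + [Printer Collector Validator object]
  take Collector:  [Validator object] + [Collector Validator object]
  take Validator:  [Validator object] + [Validator object]
  take object:  [object] + [object]
MRO: Node JSONMixin Checker Resolver Printer Collector Validator object
Checker sits at index 2.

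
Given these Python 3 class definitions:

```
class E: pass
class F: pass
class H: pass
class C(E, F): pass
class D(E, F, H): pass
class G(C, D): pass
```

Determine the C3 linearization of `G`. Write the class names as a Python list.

[G, C, D, E, F, H, object]

L[G] = G + merge(L[C], L[D], [C D])
  take C:  [C E F object] + [D E F H object] + [C D]
  take D:  [E F object] + [D E F H object] + [D]
  take E:  [E F object] + [E F H object]
  take F:  [F object] + [F H object]
  take H:  [object] + [H object]
  take object:  [object] + [object]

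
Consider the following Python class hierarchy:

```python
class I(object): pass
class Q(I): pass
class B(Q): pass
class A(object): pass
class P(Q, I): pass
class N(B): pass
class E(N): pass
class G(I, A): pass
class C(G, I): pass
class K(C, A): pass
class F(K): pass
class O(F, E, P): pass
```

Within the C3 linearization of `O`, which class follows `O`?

F

L[O] = O + merge(L[F], L[E], L[P], [F E P])
  take F:  [F K C G I A object] + [E N B Q I object] + [P Q I object] + [F E P]
  take K:  [K C G I A object] + [E N B Q I object] + [P Q I object] + [E P]
  take C:  [C G I A object] + [E N B Q I object] + [P Q I object] + [E P]
  take G:  [G I A object] + [E N B Q I object] + [P Q I object] + [E P]
  take E:  [I A object] + [E N B Q I object] + [P Q I object] + [E P]
  take N:  [I A object] + [N B Q I object] + [P Q I object] + [P]
  take B:  [I A object] + [B Q I object] + [P Q I object] + [P]
  take P:  [I A object] + [Q I object] + [P Q I object] + [P]
  take Q:  [I A object] + [Q I object] + [Q I object]
  take I:  [I A object] + [I object] + [I object]
  take A:  [A object] + [object] + [object]
  take object:  [object] + [object] + [object]
MRO: O F K C G E N B P Q I A object
O is at position 0; next is F.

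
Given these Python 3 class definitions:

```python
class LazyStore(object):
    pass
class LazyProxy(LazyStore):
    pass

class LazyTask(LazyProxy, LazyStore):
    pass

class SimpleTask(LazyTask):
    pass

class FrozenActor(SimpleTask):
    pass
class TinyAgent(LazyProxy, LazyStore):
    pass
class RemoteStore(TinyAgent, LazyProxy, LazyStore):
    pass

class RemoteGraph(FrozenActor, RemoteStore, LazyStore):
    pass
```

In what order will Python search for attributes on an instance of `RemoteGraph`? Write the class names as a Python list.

L[RemoteGraph] = RemoteGraph + merge(L[FrozenActor], L[RemoteStore], L[LazyStore], [FrozenActor RemoteStore LazyStore])
  take FrozenActor:  [FrozenActor SimpleTask LazyTask LazyProxy LazyStore object] + [RemoteStore TinyAgent LazyProxy LazyStore object] + [LazyStore object] + [FrozenActor RemoteStore LazyStore]
  take SimpleTask:  [SimpleTask LazyTask LazyProxy LazyStore object] + [RemoteStore TinyAgent LazyProxy LazyStore object] + [LazyStore object] + [RemoteStore LazyStore]
  take LazyTask:  [LazyTask LazyProxy LazyStore object] + [RemoteStore TinyAgent LazyProxy LazyStore object] + [LazyStore object] + [RemoteStore LazyStore]
  take RemoteStore:  [LazyProxy LazyStore object] + [RemoteStore TinyAgent LazyProxy LazyStore object] + [LazyStore object] + [RemoteStore LazyStore]
  take TinyAgent:  [LazyProxy LazyStore object] + [TinyAgent LazyProxy LazyStore object] + [LazyStore object] + [LazyStore]
  take LazyProxy:  [LazyProxy LazyStore object] + [LazyProxy LazyStore object] + [LazyStore object] + [LazyStore]
  take LazyStore:  [LazyStore object] + [LazyStore object] + [LazyStore object] + [LazyStore]
  take object:  [object] + [object] + [object]

[RemoteGraph, FrozenActor, SimpleTask, LazyTask, RemoteStore, TinyAgent, LazyProxy, LazyStore, object]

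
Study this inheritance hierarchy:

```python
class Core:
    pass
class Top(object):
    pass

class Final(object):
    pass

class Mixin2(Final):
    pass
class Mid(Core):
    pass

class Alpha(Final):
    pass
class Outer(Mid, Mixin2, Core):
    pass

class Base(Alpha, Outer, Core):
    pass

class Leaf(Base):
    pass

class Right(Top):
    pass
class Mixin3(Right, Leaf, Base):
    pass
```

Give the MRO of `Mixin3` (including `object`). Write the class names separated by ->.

L[Mixin3] = Mixin3 + merge(L[Right], L[Leaf], L[Base], [Right Leaf Base])
  take Right:  [Right Top object] + [Leaf Base Alpha Outer Mid Mixin2 Core Final object] + [Base Alpha Outer Mid Mixin2 Core Final object] + [Right Leaf Base]
  take Top:  [Top object] + [Leaf Base Alpha Outer Mid Mixin2 Core Final object] + [Base Alpha Outer Mid Mixin2 Core Final object] + [Leaf Base]
  take Leaf:  [object] + [Leaf Base Alpha Outer Mid Mixin2 Core Final object] + [Base Alpha Outer Mid Mixin2 Core Final object] + [Leaf Base]
  take Base:  [object] + [Base Alpha Outer Mid Mixin2 Core Final object] + [Base Alpha Outer Mid Mixin2 Core Final object] + [Base]
  take Alpha:  [object] + [Alpha Outer Mid Mixin2 Core Final object] + [Alpha Outer Mid Mixin2 Core Final object]
  take Outer:  [object] + [Outer Mid Mixin2 Core Final object] + [Outer Mid Mixin2 Core Final object]
  take Mid:  [object] + [Mid Mixin2 Core Final object] + [Mid Mixin2 Core Final object]
  take Mixin2:  [object] + [Mixin2 Core Final object] + [Mixin2 Core Final object]
  take Core:  [object] + [Core Final object] + [Core Final object]
  take Final:  [object] + [Final object] + [Final object]
  take object:  [object] + [object] + [object]

Mixin3 -> Right -> Top -> Leaf -> Base -> Alpha -> Outer -> Mid -> Mixin2 -> Core -> Final -> object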